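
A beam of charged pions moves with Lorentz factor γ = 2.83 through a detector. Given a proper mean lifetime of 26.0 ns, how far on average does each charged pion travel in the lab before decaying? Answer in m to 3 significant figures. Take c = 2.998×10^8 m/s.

d ≈ 20.6 m

β = √(1 − 1/γ²) = √(1 − 1/2.83²) = 0.93549
Dilated lifetime: Δt = γτ₀ = 2.83 × 26.0 ns = 73.580 ns
d = vΔt = 0.93549c × 73.580 ns = 2.8046×10^8 m/s × 7.3580×10^-8 s = 20.6 m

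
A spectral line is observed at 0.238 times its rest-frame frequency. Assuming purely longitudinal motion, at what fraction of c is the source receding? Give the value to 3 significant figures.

β ≈ 0.893

f_obs/f_src = √((1−β)/(1+β)) = 0.238  ⇒  (1−β)/(1+β) = 0.056644
β = |1 − D²|/(1 + D²) = |1 − 0.056644|/(1 + 0.056644) = 0.893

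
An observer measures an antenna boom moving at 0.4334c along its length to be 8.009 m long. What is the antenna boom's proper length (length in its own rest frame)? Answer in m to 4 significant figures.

L₀ ≈ 8.887 m

γ = 1/√(1 − 0.4334²) = 1.10963
L₀ = γL = 1.10963 × 8.009 = 8.887 m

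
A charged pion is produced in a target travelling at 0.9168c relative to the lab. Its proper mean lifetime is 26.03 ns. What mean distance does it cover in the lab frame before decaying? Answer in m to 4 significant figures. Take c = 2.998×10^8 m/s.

d ≈ 17.92 m

γ = 1/√(1 − 0.9168²) = 2.50409
Dilated lifetime: Δt = γτ₀ = 2.50409 × 26.03 ns = 65.1815 ns
d = vΔt = 0.9168c × 65.1815 ns = 2.74857×10^8 m/s × 6.51815×10^-8 s = 17.92 m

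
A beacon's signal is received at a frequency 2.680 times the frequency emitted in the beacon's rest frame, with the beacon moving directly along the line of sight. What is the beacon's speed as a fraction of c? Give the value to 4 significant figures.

f_obs/f_src = √((1+β)/(1−β)) = 2.680  ⇒  (1+β)/(1−β) = 7.18240
β = |1 − D²|/(1 + D²) = |1 − 7.18240|/(1 + 7.18240) = 0.7556

β ≈ 0.7556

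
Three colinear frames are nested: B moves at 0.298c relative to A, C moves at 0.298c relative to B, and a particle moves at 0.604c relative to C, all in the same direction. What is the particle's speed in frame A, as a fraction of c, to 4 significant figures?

Compose boost 2: (0.298 + 0.298)/(1 + 0.298×0.298) = 0.5960/1.08880 = 0.547390
Compose boost 3: (0.604 + 0.547390)/(1 + 0.604×0.547390) = 1.15139/1.33062 = 0.8653

u ≈ 0.8653c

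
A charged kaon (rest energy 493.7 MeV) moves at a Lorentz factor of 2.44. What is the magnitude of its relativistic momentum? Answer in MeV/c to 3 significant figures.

p ≈ 1100 MeV/c

β = √(1 − 1/γ²) = √(1 − 1/2.44²) = 0.91216
p = γβm₀c = 2.44 × 0.91216 × 493.7 MeV/c = 1100 MeV/c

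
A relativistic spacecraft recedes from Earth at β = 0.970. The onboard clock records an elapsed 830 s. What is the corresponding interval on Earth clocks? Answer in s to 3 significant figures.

Δt ≈ 3410 s

γ = 1/√(1 − 0.970²) = 4.1135
Time dilation: Δt = γτ₀ = 4.1135 × 830 s = 3410 s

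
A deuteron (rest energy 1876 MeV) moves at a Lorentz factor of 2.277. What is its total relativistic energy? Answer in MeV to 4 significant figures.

E ≈ 4272 MeV

γ = 2.277 (given)
E = γm₀c² = 2.277 × 1876 MeV = 4272 MeV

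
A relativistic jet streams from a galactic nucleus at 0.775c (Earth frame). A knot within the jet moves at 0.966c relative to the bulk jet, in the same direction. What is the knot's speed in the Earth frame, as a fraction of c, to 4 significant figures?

u ≈ 0.9956c

Relativistic velocity addition: u = (u' + v)/(1 + u'v/c²)
= (0.966 + 0.775)/(1 + 0.966×0.775) = 1.741/1.74865 = 0.9956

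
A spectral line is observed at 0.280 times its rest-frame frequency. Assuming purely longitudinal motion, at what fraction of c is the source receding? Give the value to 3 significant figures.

β ≈ 0.855

f_obs/f_src = √((1−β)/(1+β)) = 0.280  ⇒  (1−β)/(1+β) = 0.078400
β = |1 − D²|/(1 + D²) = |1 − 0.078400|/(1 + 0.078400) = 0.855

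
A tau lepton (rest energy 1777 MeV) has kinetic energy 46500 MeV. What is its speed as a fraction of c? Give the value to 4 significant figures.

γ = 1 + K/(m₀c²) = 1 + 46500/1777 = 27.1677
β = √(1 − 1/γ²) = 0.9993

β ≈ 0.9993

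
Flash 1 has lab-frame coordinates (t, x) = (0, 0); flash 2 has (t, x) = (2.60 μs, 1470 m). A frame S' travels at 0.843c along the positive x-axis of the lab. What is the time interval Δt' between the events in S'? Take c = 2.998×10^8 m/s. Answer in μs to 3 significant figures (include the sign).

Δt' ≈ -2.85 μs

γ = 1/√(1 − 0.843²) = 1.8590
Δt' = γ(Δt − vΔx/c²) = 1.8590 × (2.60 μs − 0.843×1470 m / (2.998×10^8 m/s))
= 1.8590 × (-1.5335 μs) = -2.85 μs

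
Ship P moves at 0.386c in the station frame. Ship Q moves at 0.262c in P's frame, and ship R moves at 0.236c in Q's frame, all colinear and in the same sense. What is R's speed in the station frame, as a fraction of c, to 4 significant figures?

Compose boost 2: (0.262 + 0.386)/(1 + 0.262×0.386) = 0.6480/1.10113 = 0.588485
Compose boost 3: (0.236 + 0.588485)/(1 + 0.236×0.588485) = 0.824485/1.13888 = 0.7239

u ≈ 0.7239c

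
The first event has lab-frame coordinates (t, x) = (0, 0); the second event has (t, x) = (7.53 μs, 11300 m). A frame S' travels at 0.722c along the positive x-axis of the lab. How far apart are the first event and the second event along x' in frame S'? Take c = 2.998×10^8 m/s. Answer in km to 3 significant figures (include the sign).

γ = 1/√(1 − 0.722²) = 1.4453
Δx' = γ(Δx − vΔt) = 1.4453 × (11300 m − 0.722×(2.998×10^8 m/s)×7.53×10^-6 s)
= 1.4453 × (9670.1 m) = 14.0 km

Δx' ≈ 14.0 km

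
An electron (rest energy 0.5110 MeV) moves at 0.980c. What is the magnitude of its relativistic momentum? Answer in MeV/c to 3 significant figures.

γ = 1/√(1 − 0.980²) = 5.0252
p = γβm₀c = 5.0252 × 0.980 × 0.5110 MeV/c = 2.52 MeV/c

p ≈ 2.52 MeV/c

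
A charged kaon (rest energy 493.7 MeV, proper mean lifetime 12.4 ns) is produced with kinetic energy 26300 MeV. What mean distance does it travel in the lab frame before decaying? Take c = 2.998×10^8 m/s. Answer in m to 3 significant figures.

d ≈ 202 m

γ = 1 + K/(m₀c²) = 1 + 26300/493.7 = 54.271
β = √(1 − 1/γ²) = 0.99983
Dilated lifetime: γτ₀ = 54.271 × 12.4 ns = 672.96 ns
d = βc·γτ₀ = 0.99983 × (2.998×10^8 m/s) × 6.7296×10^-7 s = 202 m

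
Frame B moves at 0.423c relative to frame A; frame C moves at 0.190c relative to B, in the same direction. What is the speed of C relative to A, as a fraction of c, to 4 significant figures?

u ≈ 0.5674c

Compose boost 2: (0.190 + 0.423)/(1 + 0.190×0.423) = 0.6130/1.08037 = 0.5674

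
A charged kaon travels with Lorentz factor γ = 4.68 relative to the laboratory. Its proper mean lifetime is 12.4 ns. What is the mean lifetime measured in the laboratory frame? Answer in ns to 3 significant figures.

Δt ≈ 58.0 ns

γ = 4.68 (given)
Time dilation: Δt = γτ₀ = 4.68 × 12.4 ns = 58.0 ns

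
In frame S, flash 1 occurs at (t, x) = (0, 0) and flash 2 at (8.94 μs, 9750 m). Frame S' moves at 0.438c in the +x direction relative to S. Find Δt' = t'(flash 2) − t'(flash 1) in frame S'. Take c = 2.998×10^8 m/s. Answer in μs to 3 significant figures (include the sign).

γ = 1/√(1 − 0.438²) = 1.1124
Δt' = γ(Δt − vΔx/c²) = 1.1124 × (8.94 μs − 0.438×9750 m / (2.998×10^8 m/s))
= 1.1124 × (-5.3045 μs) = -5.90 μs

Δt' ≈ -5.90 μs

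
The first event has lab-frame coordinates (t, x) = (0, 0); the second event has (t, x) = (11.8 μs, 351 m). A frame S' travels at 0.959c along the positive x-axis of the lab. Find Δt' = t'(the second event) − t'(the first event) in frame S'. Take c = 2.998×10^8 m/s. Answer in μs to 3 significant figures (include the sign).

γ = 1/√(1 − 0.959²) = 3.5285
Δt' = γ(Δt − vΔx/c²) = 3.5285 × (11.8 μs − 0.959×351 m / (2.998×10^8 m/s))
= 3.5285 × (10.677 μs) = 37.7 μs

Δt' ≈ 37.7 μs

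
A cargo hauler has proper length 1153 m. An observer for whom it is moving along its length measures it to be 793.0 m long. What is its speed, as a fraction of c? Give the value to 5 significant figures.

β ≈ 0.72593

γ = L₀/L = 1153/793.0 = 1.453972
β = √(1 − 1/γ²) = 0.72593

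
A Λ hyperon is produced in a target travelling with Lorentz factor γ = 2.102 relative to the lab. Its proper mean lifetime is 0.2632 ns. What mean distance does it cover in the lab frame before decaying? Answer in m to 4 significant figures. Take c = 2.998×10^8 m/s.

d ≈ 0.1459 m

β = √(1 − 1/γ²) = √(1 − 1/2.102²) = 0.879587
Dilated lifetime: Δt = γτ₀ = 2.102 × 0.2632 ns = 0.553246 ns
d = vΔt = 0.879587c × 0.553246 ns = 2.63700×10^8 m/s × 5.53246×10^-10 s = 0.1459 m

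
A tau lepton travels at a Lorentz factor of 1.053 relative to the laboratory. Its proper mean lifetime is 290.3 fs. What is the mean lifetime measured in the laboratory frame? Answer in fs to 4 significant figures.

γ = 1.053 (given)
Time dilation: Δt = γτ₀ = 1.053 × 290.3 fs = 305.7 fs

Δt ≈ 305.7 fs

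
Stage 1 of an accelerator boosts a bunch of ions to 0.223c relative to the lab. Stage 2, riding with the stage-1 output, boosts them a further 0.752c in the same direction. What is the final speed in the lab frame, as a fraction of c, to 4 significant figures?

u ≈ 0.8350c

Compose boost 2: (0.752 + 0.223)/(1 + 0.752×0.223) = 0.9750/1.16770 = 0.8350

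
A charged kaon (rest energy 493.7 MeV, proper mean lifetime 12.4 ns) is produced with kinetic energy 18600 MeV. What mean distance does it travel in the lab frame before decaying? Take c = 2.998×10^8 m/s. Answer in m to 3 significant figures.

γ = 1 + K/(m₀c²) = 1 + 18600/493.7 = 38.675
β = √(1 − 1/γ²) = 0.99967
Dilated lifetime: γτ₀ = 38.675 × 12.4 ns = 479.57 ns
d = βc·γτ₀ = 0.99967 × (2.998×10^8 m/s) × 4.7957×10^-7 s = 144 m

d ≈ 144 m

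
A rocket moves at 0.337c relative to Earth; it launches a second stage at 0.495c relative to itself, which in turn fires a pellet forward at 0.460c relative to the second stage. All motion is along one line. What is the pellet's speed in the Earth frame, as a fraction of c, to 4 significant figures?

Compose boost 2: (0.495 + 0.337)/(1 + 0.495×0.337) = 0.8320/1.16681 = 0.713052
Compose boost 3: (0.460 + 0.713052)/(1 + 0.460×0.713052) = 1.17305/1.32800 = 0.8833

u ≈ 0.8833c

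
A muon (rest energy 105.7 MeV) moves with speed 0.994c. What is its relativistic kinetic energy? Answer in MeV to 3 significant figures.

K ≈ 861 MeV

γ = 1/√(1 − 0.994²) = 9.1424
K = (γ − 1)m₀c² = (9.1424 − 1) × 105.7 MeV = 8.1424 × 105.7 MeV = 861 MeV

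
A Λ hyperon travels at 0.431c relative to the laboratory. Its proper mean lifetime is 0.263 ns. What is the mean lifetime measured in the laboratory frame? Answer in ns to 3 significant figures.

γ = 1/√(1 − 0.431²) = 1.1082
Time dilation: Δt = γτ₀ = 1.1082 × 0.263 ns = 0.291 ns

Δt ≈ 0.291 ns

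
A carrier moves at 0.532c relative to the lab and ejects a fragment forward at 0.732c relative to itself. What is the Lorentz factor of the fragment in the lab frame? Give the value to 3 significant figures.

γ ≈ 2.41

u_lab = (0.732 + 0.532)/(1 + 0.732×0.532) = 1.264/1.38942 = 0.909729
γ = 1/√(1 − 0.909729²) = 2.41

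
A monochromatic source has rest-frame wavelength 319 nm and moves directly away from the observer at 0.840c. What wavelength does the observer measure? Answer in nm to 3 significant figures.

λ_obs ≈ 1080 nm

Relativistic Doppler: λ_obs = λ_src √((1+β)/(1−β))
= 319 × √(1.8400/0.16000) = 319 × 3.3912 = 1080 nm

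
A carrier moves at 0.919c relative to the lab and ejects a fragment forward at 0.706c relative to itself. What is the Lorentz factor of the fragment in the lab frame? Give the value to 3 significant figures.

γ ≈ 5.91

u_lab = (0.706 + 0.919)/(1 + 0.706×0.919) = 1.625/1.64881 = 0.985557
γ = 1/√(1 − 0.985557²) = 5.91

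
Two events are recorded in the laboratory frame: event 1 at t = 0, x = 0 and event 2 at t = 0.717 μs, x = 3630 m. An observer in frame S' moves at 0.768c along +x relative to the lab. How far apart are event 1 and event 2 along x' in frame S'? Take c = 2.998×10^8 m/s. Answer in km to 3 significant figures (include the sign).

Δx' ≈ 5.41 km

γ = 1/√(1 − 0.768²) = 1.5614
Δx' = γ(Δx − vΔt) = 1.5614 × (3630 m − 0.768×(2.998×10^8 m/s)×0.717×10^-6 s)
= 1.5614 × (3464.9 m) = 5.41 km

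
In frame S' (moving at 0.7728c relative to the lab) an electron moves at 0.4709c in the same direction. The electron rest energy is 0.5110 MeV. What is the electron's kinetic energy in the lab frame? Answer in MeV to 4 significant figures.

K ≈ 0.7338 MeV

u_lab = (0.4709 + 0.7728)/(1 + 0.4709×0.7728) = 0.9118627
γ = 1/√(1 − 0.9118627²) = 2.43608
K = (γ − 1)m₀c² = (2.43608 − 1) × 0.5110 = 1.43608 × 0.5110 = 0.7338 MeV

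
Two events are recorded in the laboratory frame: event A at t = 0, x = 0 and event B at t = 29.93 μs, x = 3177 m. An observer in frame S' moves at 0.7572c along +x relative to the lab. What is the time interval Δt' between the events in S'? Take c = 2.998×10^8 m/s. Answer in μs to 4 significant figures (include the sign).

γ = 1/√(1 − 0.7572²) = 1.53096
Δt' = γ(Δt − vΔx/c²) = 1.53096 × (29.93 μs − 0.7572×3177 m / (2.998×10^8 m/s))
= 1.53096 × (21.9059 μs) = 33.54 μs

Δt' ≈ 33.54 μs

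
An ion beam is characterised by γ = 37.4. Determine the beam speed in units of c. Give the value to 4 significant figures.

β = √(1 − 1/γ²) = √(1 − 1/37.4²) = √(0.999285) = 0.9996

β ≈ 0.9996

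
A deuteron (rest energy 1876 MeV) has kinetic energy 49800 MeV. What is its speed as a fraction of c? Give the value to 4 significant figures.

β ≈ 0.9993

γ = 1 + K/(m₀c²) = 1 + 49800/1876 = 27.5458
β = √(1 − 1/γ²) = 0.9993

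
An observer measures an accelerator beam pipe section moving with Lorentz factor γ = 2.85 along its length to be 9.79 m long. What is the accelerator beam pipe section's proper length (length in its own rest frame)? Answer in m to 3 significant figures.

γ = 2.85 (given)
L₀ = γL = 2.85 × 9.79 = 27.9 m

L₀ ≈ 27.9 m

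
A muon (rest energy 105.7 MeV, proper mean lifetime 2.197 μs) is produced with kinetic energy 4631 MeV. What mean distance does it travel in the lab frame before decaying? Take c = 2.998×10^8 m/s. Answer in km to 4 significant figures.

γ = 1 + K/(m₀c²) = 1 + 4631/105.7 = 44.8127
β = √(1 − 1/γ²) = 0.999751
Dilated lifetime: γτ₀ = 44.8127 × 2.197 μs = 98.4535 μs
d = βc·γτ₀ = 0.999751 × (2.998×10^8 m/s) × 9.84535×10^-5 s = 29.51 km

d ≈ 29.51 km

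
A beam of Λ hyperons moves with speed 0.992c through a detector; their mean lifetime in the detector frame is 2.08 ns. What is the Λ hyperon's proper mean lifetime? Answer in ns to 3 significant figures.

τ₀ ≈ 0.263 ns

γ = 1/√(1 − 0.992²) = 7.9216
Proper time: τ₀ = Δt/γ = 2.08/7.9216 = 0.263 ns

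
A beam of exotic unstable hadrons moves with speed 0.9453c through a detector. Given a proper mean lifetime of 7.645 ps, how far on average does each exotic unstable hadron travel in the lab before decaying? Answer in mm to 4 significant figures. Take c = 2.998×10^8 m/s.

γ = 1/√(1 − 0.9453²) = 3.06558
Dilated lifetime: Δt = γτ₀ = 3.06558 × 7.645 ps = 23.4364 ps
d = vΔt = 0.9453c × 23.4364 ps = 2.83401×10^8 m/s × 2.34364×10^-11 s = 6.642 mm

d ≈ 6.642 mm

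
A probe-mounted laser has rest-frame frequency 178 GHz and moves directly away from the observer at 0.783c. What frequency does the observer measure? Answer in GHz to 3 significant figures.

Relativistic Doppler: f_obs = f_src √((1−β)/(1+β))
= 178 × √(0.21700/1.7830) = 178 × 0.34886 = 62.1 GHz

f_obs ≈ 62.1 GHz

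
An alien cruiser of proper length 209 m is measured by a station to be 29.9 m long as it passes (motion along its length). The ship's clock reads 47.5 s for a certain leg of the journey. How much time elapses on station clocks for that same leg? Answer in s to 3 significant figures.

Δt ≈ 332 s

Length contraction ⇒ γ = L₀/L = 209/29.9 = 6.9900
Time dilation: Δt = γτ₀ = 6.9900 × 47.5 s = 332 s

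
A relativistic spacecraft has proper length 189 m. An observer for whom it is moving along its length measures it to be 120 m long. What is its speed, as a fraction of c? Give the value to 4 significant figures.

γ = L₀/L = 189/120 = 1.57500
β = √(1 − 1/γ²) = 0.7726

β ≈ 0.7726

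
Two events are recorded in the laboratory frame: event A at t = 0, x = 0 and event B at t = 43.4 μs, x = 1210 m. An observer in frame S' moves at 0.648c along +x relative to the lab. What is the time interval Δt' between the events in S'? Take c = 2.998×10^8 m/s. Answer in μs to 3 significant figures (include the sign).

γ = 1/√(1 − 0.648²) = 1.3130
Δt' = γ(Δt − vΔx/c²) = 1.3130 × (43.4 μs − 0.648×1210 m / (2.998×10^8 m/s))
= 1.3130 × (40.785 μs) = 53.5 μs

Δt' ≈ 53.5 μs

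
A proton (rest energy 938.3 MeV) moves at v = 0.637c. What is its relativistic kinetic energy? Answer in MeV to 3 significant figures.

K ≈ 279 MeV

γ = 1/√(1 − 0.637²) = 1.2972
K = (γ − 1)m₀c² = (1.2972 − 1) × 938.3 MeV = 0.29725 × 938.3 MeV = 279 MeV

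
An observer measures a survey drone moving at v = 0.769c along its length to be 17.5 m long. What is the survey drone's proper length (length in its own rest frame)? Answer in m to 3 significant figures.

γ = 1/√(1 − 0.769²) = 1.5643
L₀ = γL = 1.5643 × 17.5 = 27.4 m

L₀ ≈ 27.4 m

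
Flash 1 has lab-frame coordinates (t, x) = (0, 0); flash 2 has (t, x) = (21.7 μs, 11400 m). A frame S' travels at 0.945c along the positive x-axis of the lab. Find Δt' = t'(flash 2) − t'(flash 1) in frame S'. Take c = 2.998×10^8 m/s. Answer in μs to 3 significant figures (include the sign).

γ = 1/√(1 − 0.945²) = 3.0574
Δt' = γ(Δt − vΔx/c²) = 3.0574 × (21.7 μs − 0.945×11400 m / (2.998×10^8 m/s))
= 3.0574 × (-14.234 μs) = -43.5 μs

Δt' ≈ -43.5 μs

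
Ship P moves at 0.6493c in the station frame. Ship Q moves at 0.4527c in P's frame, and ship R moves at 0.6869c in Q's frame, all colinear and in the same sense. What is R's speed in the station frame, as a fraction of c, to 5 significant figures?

Compose boost 2: (0.4527 + 0.6493)/(1 + 0.4527×0.6493) = 1.1020/1.293938 = 0.8516636
Compose boost 3: (0.6869 + 0.8516636)/(1 + 0.6869×0.8516636) = 1.538564/1.585008 = 0.97070

u ≈ 0.97070c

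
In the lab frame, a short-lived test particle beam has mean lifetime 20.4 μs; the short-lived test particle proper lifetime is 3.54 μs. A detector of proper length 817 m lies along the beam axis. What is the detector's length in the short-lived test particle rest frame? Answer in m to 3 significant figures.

Time dilation ⇒ γ = Δt/τ₀ = 20.4/3.54 = 5.7627
Length contraction: L = L₀/γ = 817/5.7627 = 142 m

L ≈ 142 m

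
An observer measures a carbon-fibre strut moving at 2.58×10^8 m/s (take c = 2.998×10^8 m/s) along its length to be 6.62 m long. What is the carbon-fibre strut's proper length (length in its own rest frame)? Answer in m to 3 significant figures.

L₀ ≈ 13.0 m

β = v/c = 2.58×10^8 / 2.998×10^8 = 0.86057
γ = 1/√(1 − 0.86057²) = 1.9634
L₀ = γL = 1.9634 × 6.62 = 13.0 m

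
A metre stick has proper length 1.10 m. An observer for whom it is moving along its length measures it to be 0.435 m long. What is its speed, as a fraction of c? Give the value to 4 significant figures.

γ = L₀/L = 1.10/0.435 = 2.52874
β = √(1 − 1/γ²) = 0.9185

β ≈ 0.9185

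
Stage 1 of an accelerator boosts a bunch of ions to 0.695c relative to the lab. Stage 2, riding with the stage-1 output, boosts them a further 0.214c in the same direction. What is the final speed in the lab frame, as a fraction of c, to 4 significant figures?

u ≈ 0.7913c

Compose boost 2: (0.214 + 0.695)/(1 + 0.214×0.695) = 0.9090/1.14873 = 0.7913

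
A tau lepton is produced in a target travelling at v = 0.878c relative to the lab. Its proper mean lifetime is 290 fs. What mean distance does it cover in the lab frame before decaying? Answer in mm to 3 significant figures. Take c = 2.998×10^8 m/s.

d ≈ 0.159 mm

γ = 1/√(1 − 0.878²) = 2.0892
Dilated lifetime: Δt = γτ₀ = 2.0892 × 290 fs = 605.86 fs
d = vΔt = 0.878c × 605.86 fs = 2.6322×10^8 m/s × 6.0586×10^-13 s = 0.159 mm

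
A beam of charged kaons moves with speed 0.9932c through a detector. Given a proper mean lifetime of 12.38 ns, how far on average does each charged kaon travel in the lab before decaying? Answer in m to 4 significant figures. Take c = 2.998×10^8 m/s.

d ≈ 31.66 m

γ = 1/√(1 − 0.9932²) = 8.58954
Dilated lifetime: Δt = γτ₀ = 8.58954 × 12.38 ns = 106.339 ns
d = vΔt = 0.9932c × 106.339 ns = 2.97761×10^8 m/s × 1.06339×10^-7 s = 31.66 m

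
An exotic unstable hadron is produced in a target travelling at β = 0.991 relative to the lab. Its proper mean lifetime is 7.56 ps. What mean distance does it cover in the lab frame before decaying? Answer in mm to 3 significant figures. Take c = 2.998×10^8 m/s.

γ = 1/√(1 − 0.991²) = 7.4704
Dilated lifetime: Δt = γτ₀ = 7.4704 × 7.56 ps = 56.476 ps
d = vΔt = 0.991c × 56.476 ps = 2.9710×10^8 m/s × 5.6476×10^-11 s = 16.8 mm

d ≈ 16.8 mm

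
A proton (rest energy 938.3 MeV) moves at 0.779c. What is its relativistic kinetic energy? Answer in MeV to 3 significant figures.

K ≈ 558 MeV

γ = 1/√(1 − 0.779²) = 1.5948
K = (γ − 1)m₀c² = (1.5948 − 1) × 938.3 MeV = 0.59484 × 938.3 MeV = 558 MeV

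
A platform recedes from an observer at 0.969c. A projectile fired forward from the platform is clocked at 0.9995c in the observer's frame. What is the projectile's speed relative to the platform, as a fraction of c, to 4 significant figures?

Inverse velocity addition: u' = (u − v)/(1 − uv/c²)
= (0.9995 − 0.969)/(1 − 0.9995×0.969) = 0.03050/0.0314845 = 0.9687

u' ≈ 0.9687c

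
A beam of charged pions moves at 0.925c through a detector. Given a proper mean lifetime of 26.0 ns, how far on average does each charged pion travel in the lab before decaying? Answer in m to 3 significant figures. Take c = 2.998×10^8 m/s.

d ≈ 19.0 m

γ = 1/√(1 − 0.925²) = 2.6318
Dilated lifetime: Δt = γτ₀ = 2.6318 × 26.0 ns = 68.427 ns
d = vΔt = 0.925c × 68.427 ns = 2.7732×10^8 m/s × 6.8427×10^-8 s = 19.0 m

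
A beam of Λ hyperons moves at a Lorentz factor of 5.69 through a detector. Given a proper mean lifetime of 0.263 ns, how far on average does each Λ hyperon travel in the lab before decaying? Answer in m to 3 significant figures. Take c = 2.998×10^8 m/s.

d ≈ 0.442 m

β = √(1 − 1/γ²) = √(1 − 1/5.69²) = 0.98444
Dilated lifetime: Δt = γτ₀ = 5.69 × 0.263 ns = 1.4965 ns
d = vΔt = 0.98444c × 1.4965 ns = 2.9513×10^8 m/s × 1.4965×10^-9 s = 0.442 m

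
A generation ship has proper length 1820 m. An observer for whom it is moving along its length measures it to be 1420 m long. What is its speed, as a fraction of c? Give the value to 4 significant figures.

β ≈ 0.6255

γ = L₀/L = 1820/1420 = 1.28169
β = √(1 − 1/γ²) = 0.6255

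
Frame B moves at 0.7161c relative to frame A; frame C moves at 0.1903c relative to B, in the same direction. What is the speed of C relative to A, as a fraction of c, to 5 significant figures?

Compose boost 2: (0.1903 + 0.7161)/(1 + 0.1903×0.7161) = 0.90640/1.136274 = 0.79770

u ≈ 0.79770c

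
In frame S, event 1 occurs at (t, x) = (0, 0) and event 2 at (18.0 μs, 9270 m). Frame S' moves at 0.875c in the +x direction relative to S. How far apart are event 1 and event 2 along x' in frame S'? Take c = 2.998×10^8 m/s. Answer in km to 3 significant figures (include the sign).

γ = 1/√(1 − 0.875²) = 2.0656
Δx' = γ(Δx − vΔt) = 2.0656 × (9270 m − 0.875×(2.998×10^8 m/s)×18.0×10^-6 s)
= 2.0656 × (4548.2 m) = 9.39 km

Δx' ≈ 9.39 km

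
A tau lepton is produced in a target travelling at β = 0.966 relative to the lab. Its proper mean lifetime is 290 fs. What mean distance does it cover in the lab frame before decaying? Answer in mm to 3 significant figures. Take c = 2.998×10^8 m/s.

d ≈ 0.325 mm

γ = 1/√(1 − 0.966²) = 3.8678
Dilated lifetime: Δt = γτ₀ = 3.8678 × 290 fs = 1121.7 fs
d = vΔt = 0.966c × 1121.7 fs = 2.8961×10^8 m/s × 1.1217×10^-12 s = 0.325 mm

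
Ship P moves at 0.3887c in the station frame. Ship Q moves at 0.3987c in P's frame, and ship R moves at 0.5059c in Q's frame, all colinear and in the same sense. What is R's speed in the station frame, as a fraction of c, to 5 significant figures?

Compose boost 2: (0.3987 + 0.3887)/(1 + 0.3987×0.3887) = 0.78740/1.154975 = 0.6817465
Compose boost 3: (0.5059 + 0.6817465)/(1 + 0.5059×0.6817465) = 1.187647/1.344896 = 0.88308

u ≈ 0.88308c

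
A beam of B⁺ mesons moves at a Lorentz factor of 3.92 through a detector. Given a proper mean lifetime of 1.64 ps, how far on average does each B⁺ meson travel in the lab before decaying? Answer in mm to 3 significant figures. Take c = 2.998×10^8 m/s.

β = √(1 − 1/γ²) = √(1 − 1/3.92²) = 0.96691
Dilated lifetime: Δt = γτ₀ = 3.92 × 1.64 ps = 6.4288 ps
d = vΔt = 0.96691c × 6.4288 ps = 2.8988×10^8 m/s × 6.4288×10^-12 s = 1.86 mm

d ≈ 1.86 mm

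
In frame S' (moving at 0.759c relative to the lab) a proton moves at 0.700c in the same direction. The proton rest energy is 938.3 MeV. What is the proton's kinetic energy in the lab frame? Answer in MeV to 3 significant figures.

K ≈ 2150 MeV

u_lab = (0.700 + 0.759)/(1 + 0.700×0.759) = 0.952785
γ = 1/√(1 − 0.952785²) = 3.2933
K = (γ − 1)m₀c² = (3.2933 − 1) × 938.3 = 2.2933 × 938.3 = 2150 MeV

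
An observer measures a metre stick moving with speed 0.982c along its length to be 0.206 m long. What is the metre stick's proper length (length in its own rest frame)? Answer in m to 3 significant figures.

γ = 1/√(1 − 0.982²) = 5.2943
L₀ = γL = 5.2943 × 0.206 = 1.09 m

L₀ ≈ 1.09 m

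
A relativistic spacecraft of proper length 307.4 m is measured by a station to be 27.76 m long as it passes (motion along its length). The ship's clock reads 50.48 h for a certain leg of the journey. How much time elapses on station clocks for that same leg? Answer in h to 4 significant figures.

Δt ≈ 559.0 h

Length contraction ⇒ γ = L₀/L = 307.4/27.76 = 11.0735
Time dilation: Δt = γτ₀ = 11.0735 × 50.48 h = 559.0 h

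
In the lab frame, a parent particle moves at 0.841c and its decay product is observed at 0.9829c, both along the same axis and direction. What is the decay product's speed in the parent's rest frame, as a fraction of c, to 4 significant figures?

u' ≈ 0.8184c

Inverse velocity addition: u' = (u − v)/(1 − uv/c²)
= (0.9829 − 0.841)/(1 − 0.9829×0.841) = 0.1419/0.173381 = 0.8184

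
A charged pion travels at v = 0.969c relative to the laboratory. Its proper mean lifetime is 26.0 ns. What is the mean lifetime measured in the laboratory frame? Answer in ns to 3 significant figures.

Δt ≈ 105 ns

γ = 1/√(1 − 0.969²) = 4.0476
Time dilation: Δt = γτ₀ = 4.0476 × 26.0 ns = 105 ns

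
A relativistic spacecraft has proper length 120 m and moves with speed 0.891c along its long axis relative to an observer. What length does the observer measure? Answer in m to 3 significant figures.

L ≈ 54.5 m

γ = 1/√(1 − 0.891²) = 2.2026
Length contraction: L = L₀/γ = 120/2.2026 = 54.5 m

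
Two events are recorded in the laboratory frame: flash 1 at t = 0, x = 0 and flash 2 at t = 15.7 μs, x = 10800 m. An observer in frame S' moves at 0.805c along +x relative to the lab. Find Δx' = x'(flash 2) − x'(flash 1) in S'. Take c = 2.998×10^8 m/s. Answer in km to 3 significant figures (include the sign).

Δx' ≈ 11.8 km

γ = 1/√(1 − 0.805²) = 1.6856
Δx' = γ(Δx − vΔt) = 1.6856 × (10800 m − 0.805×(2.998×10^8 m/s)×15.7×10^-6 s)
= 1.6856 × (7011.0 m) = 11.8 km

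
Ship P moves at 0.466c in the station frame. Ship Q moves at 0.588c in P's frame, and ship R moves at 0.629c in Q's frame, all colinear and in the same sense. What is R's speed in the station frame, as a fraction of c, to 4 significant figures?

Compose boost 2: (0.588 + 0.466)/(1 + 0.588×0.466) = 1.054/1.27401 = 0.827310
Compose boost 3: (0.629 + 0.827310)/(1 + 0.629×0.827310) = 1.45631/1.52038 = 0.9579

u ≈ 0.9579c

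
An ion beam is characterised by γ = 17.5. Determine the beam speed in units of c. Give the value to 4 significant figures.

β = √(1 − 1/γ²) = √(1 − 1/17.5²) = √(0.996735) = 0.9984

β ≈ 0.9984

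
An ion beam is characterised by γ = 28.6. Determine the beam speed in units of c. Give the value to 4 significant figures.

β ≈ 0.9994

β = √(1 − 1/γ²) = √(1 − 1/28.6²) = √(0.998777) = 0.9994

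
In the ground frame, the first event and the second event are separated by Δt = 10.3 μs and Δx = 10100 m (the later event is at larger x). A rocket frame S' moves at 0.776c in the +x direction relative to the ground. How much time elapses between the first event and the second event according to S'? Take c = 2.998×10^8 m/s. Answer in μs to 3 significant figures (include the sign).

γ = 1/√(1 − 0.776²) = 1.5855
Δt' = γ(Δt − vΔx/c²) = 1.5855 × (10.3 μs − 0.776×10100 m / (2.998×10^8 m/s))
= 1.5855 × (-15.843 μs) = -25.1 μs

Δt' ≈ -25.1 μs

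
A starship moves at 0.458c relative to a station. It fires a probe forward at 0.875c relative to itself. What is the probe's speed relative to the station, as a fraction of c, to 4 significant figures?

Relativistic velocity addition: u = (u' + v)/(1 + u'v/c²)
= (0.875 + 0.458)/(1 + 0.875×0.458) = 1.333/1.40075 = 0.9516

u ≈ 0.9516c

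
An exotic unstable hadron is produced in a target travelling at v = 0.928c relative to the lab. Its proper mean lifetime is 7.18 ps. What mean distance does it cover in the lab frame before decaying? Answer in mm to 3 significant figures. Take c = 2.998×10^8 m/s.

γ = 1/√(1 − 0.928²) = 2.6840
Dilated lifetime: Δt = γτ₀ = 2.6840 × 7.18 ps = 19.271 ps
d = vΔt = 0.928c × 19.271 ps = 2.7821×10^8 m/s × 1.9271×10^-11 s = 5.36 mm

d ≈ 5.36 mm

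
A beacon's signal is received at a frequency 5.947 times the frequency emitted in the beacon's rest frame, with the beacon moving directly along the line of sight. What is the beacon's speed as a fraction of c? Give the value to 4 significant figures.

f_obs/f_src = √((1+β)/(1−β)) = 5.947  ⇒  (1+β)/(1−β) = 35.3668
β = |1 − D²|/(1 + D²) = |1 − 35.3668|/(1 + 35.3668) = 0.9450

β ≈ 0.9450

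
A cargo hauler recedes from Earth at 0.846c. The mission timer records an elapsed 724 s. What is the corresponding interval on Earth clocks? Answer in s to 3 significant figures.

Δt ≈ 1360 s

γ = 1/√(1 − 0.846²) = 1.8755
Time dilation: Δt = γτ₀ = 1.8755 × 724 s = 1360 s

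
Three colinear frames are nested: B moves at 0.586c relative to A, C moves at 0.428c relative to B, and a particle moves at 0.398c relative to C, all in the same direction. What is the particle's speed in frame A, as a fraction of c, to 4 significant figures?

Compose boost 2: (0.428 + 0.586)/(1 + 0.428×0.586) = 1.014/1.25081 = 0.810676
Compose boost 3: (0.398 + 0.810676)/(1 + 0.398×0.810676) = 1.20868/1.32265 = 0.9138

u ≈ 0.9138c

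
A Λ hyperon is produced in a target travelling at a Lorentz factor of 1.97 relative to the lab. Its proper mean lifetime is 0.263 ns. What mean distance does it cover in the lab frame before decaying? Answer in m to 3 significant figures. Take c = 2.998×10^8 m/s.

β = √(1 − 1/γ²) = √(1 − 1/1.97²) = 0.86158
Dilated lifetime: Δt = γτ₀ = 1.97 × 0.263 ns = 0.51811 ns
d = vΔt = 0.86158c × 0.51811 ns = 2.5830×10^8 m/s × 5.1811×10^-10 s = 0.134 m

d ≈ 0.134 m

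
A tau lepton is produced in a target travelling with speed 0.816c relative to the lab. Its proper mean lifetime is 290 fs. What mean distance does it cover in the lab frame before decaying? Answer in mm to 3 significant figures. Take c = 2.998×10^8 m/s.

d ≈ 0.123 mm

γ = 1/√(1 − 0.816²) = 1.7299
Dilated lifetime: Δt = γτ₀ = 1.7299 × 290 fs = 501.69 fs
d = vΔt = 0.816c × 501.69 fs = 2.4464×10^8 m/s × 5.0169×10^-13 s = 0.123 mm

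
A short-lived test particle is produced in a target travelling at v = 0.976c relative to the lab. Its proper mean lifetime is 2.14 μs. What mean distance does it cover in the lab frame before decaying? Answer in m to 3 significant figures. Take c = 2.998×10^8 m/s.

d ≈ 2880 m

γ = 1/√(1 − 0.976²) = 4.5920
Dilated lifetime: Δt = γτ₀ = 4.5920 × 2.14 μs = 9.8269 μs
d = vΔt = 0.976c × 9.8269 μs = 2.9260×10^8 m/s × 9.8269×10^-6 s = 2880 m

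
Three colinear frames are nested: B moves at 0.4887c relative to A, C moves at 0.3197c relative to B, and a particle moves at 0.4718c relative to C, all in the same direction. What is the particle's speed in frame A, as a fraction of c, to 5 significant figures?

Compose boost 2: (0.3197 + 0.4887)/(1 + 0.3197×0.4887) = 0.80840/1.156237 = 0.6991644
Compose boost 3: (0.4718 + 0.6991644)/(1 + 0.4718×0.6991644) = 1.170964/1.329866 = 0.88051

u ≈ 0.88051c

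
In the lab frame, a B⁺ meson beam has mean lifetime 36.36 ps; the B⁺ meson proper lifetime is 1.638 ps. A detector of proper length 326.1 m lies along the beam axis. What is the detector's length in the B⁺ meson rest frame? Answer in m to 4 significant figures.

Time dilation ⇒ γ = Δt/τ₀ = 36.36/1.638 = 22.1978
Length contraction: L = L₀/γ = 326.1/22.1978 = 14.69 m

L ≈ 14.69 m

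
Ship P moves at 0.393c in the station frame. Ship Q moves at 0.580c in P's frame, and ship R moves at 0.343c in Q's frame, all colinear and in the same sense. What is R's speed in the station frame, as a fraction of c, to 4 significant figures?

u ≈ 0.8927c

Compose boost 2: (0.580 + 0.393)/(1 + 0.580×0.393) = 0.9730/1.22794 = 0.792384
Compose boost 3: (0.343 + 0.792384)/(1 + 0.343×0.792384) = 1.13538/1.27179 = 0.8927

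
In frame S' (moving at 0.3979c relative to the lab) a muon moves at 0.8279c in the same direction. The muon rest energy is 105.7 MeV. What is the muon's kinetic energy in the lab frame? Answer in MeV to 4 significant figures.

u_lab = (0.8279 + 0.3979)/(1 + 0.8279×0.3979) = 0.9220553
γ = 1/√(1 − 0.9220553²) = 2.58359
K = (γ − 1)m₀c² = (2.58359 − 1) × 105.7 = 1.58359 × 105.7 = 167.4 MeV

K ≈ 167.4 MeV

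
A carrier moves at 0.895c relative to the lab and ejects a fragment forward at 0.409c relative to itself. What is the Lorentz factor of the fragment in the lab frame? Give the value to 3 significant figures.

u_lab = (0.409 + 0.895)/(1 + 0.409×0.895) = 1.304/1.36606 = 0.954574
γ = 1/√(1 − 0.954574²) = 3.36

γ ≈ 3.36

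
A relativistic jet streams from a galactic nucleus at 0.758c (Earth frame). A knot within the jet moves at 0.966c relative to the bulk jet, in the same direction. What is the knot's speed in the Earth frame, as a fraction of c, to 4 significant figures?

u ≈ 0.9953c

Relativistic velocity addition: u = (u' + v)/(1 + u'v/c²)
= (0.966 + 0.758)/(1 + 0.966×0.758) = 1.724/1.73223 = 0.9953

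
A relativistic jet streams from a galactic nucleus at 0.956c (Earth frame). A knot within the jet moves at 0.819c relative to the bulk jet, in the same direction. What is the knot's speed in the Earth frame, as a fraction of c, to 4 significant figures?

u ≈ 0.9955c

Relativistic velocity addition: u = (u' + v)/(1 + u'v/c²)
= (0.819 + 0.956)/(1 + 0.819×0.956) = 1.775/1.78296 = 0.9955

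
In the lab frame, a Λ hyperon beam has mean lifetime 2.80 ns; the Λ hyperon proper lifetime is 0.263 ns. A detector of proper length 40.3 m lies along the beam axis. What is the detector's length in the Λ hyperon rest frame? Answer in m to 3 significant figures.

L ≈ 3.79 m

Time dilation ⇒ γ = Δt/τ₀ = 2.80/0.263 = 10.646
Length contraction: L = L₀/γ = 40.3/10.646 = 3.79 m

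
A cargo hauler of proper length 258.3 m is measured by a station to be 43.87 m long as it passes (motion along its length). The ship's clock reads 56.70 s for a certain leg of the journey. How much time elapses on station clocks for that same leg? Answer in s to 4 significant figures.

Length contraction ⇒ γ = L₀/L = 258.3/43.87 = 5.88785
Time dilation: Δt = γτ₀ = 5.88785 × 56.70 s = 333.8 s

Δt ≈ 333.8 s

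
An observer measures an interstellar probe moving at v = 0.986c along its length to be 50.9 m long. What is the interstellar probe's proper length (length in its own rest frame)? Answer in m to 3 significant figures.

L₀ ≈ 305 m

γ = 1/√(1 − 0.986²) = 5.9972
L₀ = γL = 5.9972 × 50.9 = 305 m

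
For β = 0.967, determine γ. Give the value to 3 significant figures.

γ ≈ 3.93

γ = 1/√(1 − β²) = 1/√(1 − 0.967²) = 1/√(0.064911) = 3.93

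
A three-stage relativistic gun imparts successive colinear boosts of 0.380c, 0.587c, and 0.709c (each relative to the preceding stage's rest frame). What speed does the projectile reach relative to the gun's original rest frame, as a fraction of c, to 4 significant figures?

u ≈ 0.9610c

Compose boost 2: (0.587 + 0.380)/(1 + 0.587×0.380) = 0.9670/1.22306 = 0.790640
Compose boost 3: (0.709 + 0.790640)/(1 + 0.709×0.790640) = 1.49964/1.56056 = 0.9610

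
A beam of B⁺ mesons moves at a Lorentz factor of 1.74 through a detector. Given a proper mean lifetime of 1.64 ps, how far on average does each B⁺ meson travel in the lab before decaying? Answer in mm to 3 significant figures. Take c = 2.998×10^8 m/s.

β = √(1 − 1/γ²) = √(1 − 1/1.74²) = 0.81836
Dilated lifetime: Δt = γτ₀ = 1.74 × 1.64 ps = 2.8536 ps
d = vΔt = 0.81836c × 2.8536 ps = 2.4534×10^8 m/s × 2.8536×10^-12 s = 0.700 mm

d ≈ 0.700 mm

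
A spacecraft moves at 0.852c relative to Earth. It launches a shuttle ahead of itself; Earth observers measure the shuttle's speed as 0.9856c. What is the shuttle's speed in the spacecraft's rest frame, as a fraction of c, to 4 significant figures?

Inverse velocity addition: u' = (u − v)/(1 − uv/c²)
= (0.9856 − 0.852)/(1 − 0.9856×0.852) = 0.1336/0.160269 = 0.8336

u' ≈ 0.8336c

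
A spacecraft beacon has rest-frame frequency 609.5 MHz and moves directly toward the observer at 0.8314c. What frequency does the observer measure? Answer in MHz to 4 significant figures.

Relativistic Doppler: f_obs = f_src √((1+β)/(1−β))
= 609.5 × √(1.83140/0.168600) = 609.5 × 3.29581 = 2009 MHz

f_obs ≈ 2009 MHz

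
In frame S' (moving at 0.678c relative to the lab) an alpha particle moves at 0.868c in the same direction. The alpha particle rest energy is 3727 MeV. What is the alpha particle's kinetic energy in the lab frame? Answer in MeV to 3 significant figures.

u_lab = (0.868 + 0.678)/(1 + 0.868×0.678) = 0.973243
γ = 1/√(1 − 0.973243²) = 4.3520
K = (γ − 1)m₀c² = (4.3520 − 1) × 3727 = 3.3520 × 3727 = 12500 MeV

K ≈ 12500 MeV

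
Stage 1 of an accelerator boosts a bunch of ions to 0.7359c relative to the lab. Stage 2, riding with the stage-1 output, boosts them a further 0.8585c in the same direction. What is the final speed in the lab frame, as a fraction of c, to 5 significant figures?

Compose boost 2: (0.8585 + 0.7359)/(1 + 0.8585×0.7359) = 1.5944/1.631770 = 0.97710

u ≈ 0.97710c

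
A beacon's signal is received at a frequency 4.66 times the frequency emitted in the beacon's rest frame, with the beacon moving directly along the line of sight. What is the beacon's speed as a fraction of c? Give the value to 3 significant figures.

β ≈ 0.912

f_obs/f_src = √((1+β)/(1−β)) = 4.66  ⇒  (1+β)/(1−β) = 21.716
β = |1 − D²|/(1 + D²) = |1 − 21.716|/(1 + 21.716) = 0.912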